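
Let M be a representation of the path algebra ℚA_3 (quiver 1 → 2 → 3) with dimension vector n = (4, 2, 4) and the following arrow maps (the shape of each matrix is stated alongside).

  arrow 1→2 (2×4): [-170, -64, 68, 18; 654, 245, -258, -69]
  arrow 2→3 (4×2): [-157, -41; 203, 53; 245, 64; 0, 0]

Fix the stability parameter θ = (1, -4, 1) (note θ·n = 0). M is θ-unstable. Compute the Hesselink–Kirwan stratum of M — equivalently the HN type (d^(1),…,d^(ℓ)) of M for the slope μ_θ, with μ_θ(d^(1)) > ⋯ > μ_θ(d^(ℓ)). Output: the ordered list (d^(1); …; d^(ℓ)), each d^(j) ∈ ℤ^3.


Barcode: M ≅ I[1,1]^2, I[1,3]^2, I[3,3]^2. HN layers by μ_θ (2 steps, strictly decreasing):
  μ^(1)=1; μ^(2)=-3/2

((2, 0, 4); (2, 2, 0))


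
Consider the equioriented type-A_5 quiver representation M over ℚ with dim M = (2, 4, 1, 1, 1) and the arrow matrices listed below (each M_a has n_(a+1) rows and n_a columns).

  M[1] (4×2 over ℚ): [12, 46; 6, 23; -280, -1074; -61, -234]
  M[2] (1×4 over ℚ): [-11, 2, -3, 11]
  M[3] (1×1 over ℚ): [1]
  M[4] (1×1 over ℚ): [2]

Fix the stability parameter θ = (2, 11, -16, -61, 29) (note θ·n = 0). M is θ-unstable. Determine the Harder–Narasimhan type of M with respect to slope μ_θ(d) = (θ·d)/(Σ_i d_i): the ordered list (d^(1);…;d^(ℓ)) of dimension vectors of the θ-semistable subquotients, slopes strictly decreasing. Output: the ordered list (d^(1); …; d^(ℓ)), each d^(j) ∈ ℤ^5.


Barcode: M ≅ I[1,2], I[1,5], I[2,2]^2. HN layers by μ_θ (4 steps, strictly decreasing):
  μ^(1)=29; μ^(2)=11; μ^(3)=2; μ^(4)=-16

((0, 0, 0, 0, 1); (0, 3, 0, 0, 0); (1, 0, 0, 0, 0); (1, 1, 1, 1, 0))


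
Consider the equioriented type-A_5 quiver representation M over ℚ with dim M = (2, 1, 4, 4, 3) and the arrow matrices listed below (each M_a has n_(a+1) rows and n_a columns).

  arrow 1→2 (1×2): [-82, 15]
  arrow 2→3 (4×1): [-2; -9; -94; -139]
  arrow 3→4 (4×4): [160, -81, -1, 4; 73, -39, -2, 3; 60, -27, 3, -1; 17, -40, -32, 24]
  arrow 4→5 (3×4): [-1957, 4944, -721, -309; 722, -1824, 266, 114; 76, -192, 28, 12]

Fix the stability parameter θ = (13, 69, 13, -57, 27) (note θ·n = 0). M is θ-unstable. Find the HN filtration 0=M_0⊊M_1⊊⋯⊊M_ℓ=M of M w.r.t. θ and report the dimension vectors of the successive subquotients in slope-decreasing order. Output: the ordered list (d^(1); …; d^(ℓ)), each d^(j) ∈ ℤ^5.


Barcode: M ≅ I[1,1], I[1,5], I[3,4]^3, I[5,5]^2. HN layers by μ_θ (4 steps, strictly decreasing):
  μ^(1)=27; μ^(2)=13; μ^(3)=19/2; μ^(4)=-22

((0, 0, 0, 0, 3); (1, 0, 0, 0, 0); (1, 1, 1, 1, 0); (0, 0, 3, 3, 0))


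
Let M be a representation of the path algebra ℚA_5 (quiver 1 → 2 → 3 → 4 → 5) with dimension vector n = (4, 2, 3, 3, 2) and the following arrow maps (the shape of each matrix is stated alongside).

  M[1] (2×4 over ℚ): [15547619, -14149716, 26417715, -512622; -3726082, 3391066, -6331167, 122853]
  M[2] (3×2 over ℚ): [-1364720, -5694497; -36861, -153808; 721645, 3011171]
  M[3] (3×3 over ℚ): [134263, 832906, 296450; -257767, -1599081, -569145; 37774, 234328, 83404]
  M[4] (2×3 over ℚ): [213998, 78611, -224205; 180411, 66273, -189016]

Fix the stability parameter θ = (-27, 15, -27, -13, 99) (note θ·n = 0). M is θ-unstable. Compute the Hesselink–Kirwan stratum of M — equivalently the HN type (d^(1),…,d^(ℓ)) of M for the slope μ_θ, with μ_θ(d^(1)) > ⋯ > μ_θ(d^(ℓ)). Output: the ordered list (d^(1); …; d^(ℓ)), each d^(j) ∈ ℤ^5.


Barcode: M ≅ I[1,1]^2, I[1,5]^2, I[3,4]. HN layers by μ_θ (4 steps, strictly decreasing):
  μ^(1)=99; μ^(2)=-25/3; μ^(3)=-13; μ^(4)=-27

((0, 0, 0, 0, 2); (0, 2, 2, 2, 0); (0, 0, 0, 1, 0); (4, 0, 1, 0, 0))


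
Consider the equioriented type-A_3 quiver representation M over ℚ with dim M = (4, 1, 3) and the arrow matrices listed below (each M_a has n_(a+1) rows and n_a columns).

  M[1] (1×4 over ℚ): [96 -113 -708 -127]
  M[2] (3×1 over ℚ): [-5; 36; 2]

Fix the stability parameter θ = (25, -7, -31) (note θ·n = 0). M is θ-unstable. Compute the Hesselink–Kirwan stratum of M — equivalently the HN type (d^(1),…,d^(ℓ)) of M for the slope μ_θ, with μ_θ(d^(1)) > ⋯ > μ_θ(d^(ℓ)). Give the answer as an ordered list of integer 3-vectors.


Interval decomposition of M: I[1,1]^3, I[1,3], I[3,3]^2.
HN type (ℓ=3): μ^(1)=25; μ^(2)=-13/3; μ^(3)=-31

((3, 0, 0); (1, 1, 1); (0, 0, 2))


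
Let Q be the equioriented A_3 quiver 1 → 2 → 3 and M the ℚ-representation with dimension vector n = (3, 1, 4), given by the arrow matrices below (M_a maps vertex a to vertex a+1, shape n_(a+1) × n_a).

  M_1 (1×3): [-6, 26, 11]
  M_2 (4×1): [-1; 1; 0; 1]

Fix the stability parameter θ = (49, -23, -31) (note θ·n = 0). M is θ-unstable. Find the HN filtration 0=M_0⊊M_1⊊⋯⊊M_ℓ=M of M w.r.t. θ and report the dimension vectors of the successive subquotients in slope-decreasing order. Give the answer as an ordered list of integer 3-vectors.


Via rank(M_{q-1}∘⋯∘M_p): M ≅ I[1,1]^2, I[1,3], I[3,3]^3.
μ_θ-semistable layers: μ^(1)=49; μ^(2)=-5/3; μ^(3)=-31

((2, 0, 0); (1, 1, 1); (0, 0, 3))


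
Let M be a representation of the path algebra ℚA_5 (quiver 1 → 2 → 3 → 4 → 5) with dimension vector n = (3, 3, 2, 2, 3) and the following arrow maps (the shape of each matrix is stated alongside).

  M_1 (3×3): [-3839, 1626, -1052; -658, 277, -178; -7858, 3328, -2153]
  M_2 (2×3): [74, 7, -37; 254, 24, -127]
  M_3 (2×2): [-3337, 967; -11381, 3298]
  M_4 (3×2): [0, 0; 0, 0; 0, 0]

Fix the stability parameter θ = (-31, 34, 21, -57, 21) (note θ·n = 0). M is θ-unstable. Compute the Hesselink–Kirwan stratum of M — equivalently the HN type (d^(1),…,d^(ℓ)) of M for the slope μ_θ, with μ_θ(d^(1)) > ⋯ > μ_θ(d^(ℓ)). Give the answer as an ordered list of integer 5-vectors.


Barcode: M ≅ I[1,2], I[1,4]^2, I[5,5]^3. HN layers by μ_θ (4 steps, strictly decreasing):
  μ^(1)=34; μ^(2)=21; μ^(3)=-2/3; μ^(4)=-31

((0, 1, 0, 0, 0); (0, 0, 0, 0, 3); (0, 2, 2, 2, 0); (3, 0, 0, 0, 0))


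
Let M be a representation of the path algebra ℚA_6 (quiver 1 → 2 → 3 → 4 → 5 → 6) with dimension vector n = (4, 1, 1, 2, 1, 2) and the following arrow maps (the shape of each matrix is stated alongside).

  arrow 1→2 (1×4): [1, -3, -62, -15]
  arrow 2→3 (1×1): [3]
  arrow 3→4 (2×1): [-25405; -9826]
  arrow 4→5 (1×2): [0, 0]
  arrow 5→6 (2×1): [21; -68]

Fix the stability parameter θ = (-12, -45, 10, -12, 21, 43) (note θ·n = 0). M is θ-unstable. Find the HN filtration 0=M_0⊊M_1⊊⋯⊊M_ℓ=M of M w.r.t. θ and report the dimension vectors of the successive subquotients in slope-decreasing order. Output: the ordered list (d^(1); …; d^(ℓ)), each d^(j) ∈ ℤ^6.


Interval decomposition of M: I[1,1]^3, I[1,4], I[4,4], I[5,6], I[6,6].
HN type (ℓ=5): μ^(1)=43; μ^(2)=21; μ^(3)=-1; μ^(4)=-12; μ^(5)=-57/2

((0, 0, 0, 0, 0, 2); (0, 0, 0, 0, 1, 0); (0, 0, 1, 1, 0, 0); (3, 0, 0, 1, 0, 0); (1, 1, 0, 0, 0, 0))


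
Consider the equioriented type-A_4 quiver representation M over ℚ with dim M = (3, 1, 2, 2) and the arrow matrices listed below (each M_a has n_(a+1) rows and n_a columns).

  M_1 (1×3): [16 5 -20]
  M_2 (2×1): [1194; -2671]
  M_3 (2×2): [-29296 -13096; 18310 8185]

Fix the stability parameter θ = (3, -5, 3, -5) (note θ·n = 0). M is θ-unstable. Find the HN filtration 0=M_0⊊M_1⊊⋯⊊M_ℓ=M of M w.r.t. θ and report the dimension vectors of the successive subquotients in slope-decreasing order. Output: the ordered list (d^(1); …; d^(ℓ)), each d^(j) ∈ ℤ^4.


Interval decomposition of M: I[1,1]^2, I[1,4], I[3,3], I[4,4].
HN type (ℓ=3): μ^(1)=3; μ^(2)=-1; μ^(3)=-5

((2, 0, 1, 0); (1, 1, 1, 1); (0, 0, 0, 1))


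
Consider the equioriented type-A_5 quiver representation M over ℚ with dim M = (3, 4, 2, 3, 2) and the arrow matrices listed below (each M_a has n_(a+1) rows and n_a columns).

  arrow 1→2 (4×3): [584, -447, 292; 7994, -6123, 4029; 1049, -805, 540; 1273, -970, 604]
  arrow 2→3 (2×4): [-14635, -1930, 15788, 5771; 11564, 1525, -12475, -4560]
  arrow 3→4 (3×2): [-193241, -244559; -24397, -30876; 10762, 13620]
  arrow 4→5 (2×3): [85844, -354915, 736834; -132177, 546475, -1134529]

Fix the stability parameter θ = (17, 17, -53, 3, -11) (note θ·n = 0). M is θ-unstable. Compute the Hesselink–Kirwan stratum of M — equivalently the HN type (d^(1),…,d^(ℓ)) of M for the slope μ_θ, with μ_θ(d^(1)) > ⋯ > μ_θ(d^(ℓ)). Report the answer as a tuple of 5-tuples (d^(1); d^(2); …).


Interval decomposition of M: I[1,2], I[1,5]^2, I[2,2], I[4,4].
HN type (ℓ=4): μ^(1)=17; μ^(2)=3; μ^(3)=-4; μ^(4)=-19/3

((1, 2, 0, 0, 0); (0, 0, 0, 1, 0); (0, 0, 0, 2, 2); (2, 2, 2, 0, 0))


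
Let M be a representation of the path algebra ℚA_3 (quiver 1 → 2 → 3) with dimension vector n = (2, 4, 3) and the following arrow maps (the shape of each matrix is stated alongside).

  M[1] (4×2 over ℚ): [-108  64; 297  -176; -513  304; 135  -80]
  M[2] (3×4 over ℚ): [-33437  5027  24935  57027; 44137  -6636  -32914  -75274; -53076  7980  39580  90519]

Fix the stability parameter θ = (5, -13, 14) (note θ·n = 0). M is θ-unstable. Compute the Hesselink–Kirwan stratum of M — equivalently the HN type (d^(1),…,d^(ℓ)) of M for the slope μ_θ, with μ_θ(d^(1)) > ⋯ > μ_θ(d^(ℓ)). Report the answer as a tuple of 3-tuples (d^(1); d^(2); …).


Via rank(M_{q-1}∘⋯∘M_p): M ≅ I[1,1], I[1,3], I[2,2], I[2,3]^2.
μ_θ-semistable layers: μ^(1)=14; μ^(2)=5; μ^(3)=-4; μ^(4)=-13

((0, 0, 3); (1, 0, 0); (1, 1, 0); (0, 3, 0))


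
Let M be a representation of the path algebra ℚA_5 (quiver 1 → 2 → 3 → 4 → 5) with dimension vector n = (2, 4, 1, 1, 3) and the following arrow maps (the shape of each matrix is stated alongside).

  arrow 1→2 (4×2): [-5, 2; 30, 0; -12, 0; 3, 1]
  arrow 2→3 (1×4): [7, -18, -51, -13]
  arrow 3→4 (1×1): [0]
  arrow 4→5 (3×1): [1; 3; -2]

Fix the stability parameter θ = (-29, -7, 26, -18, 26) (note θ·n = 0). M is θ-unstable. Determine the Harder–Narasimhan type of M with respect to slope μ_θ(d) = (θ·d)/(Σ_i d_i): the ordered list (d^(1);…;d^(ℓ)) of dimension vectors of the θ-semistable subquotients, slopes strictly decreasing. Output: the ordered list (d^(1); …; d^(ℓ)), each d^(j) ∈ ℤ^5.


Interval decomposition of M: I[1,2], I[1,3], I[2,2]^2, I[4,5], I[5,5]^2.
HN type (ℓ=4): μ^(1)=26; μ^(2)=-7; μ^(3)=-18; μ^(4)=-29

((0, 0, 1, 0, 3); (0, 4, 0, 0, 0); (0, 0, 0, 1, 0); (2, 0, 0, 0, 0))


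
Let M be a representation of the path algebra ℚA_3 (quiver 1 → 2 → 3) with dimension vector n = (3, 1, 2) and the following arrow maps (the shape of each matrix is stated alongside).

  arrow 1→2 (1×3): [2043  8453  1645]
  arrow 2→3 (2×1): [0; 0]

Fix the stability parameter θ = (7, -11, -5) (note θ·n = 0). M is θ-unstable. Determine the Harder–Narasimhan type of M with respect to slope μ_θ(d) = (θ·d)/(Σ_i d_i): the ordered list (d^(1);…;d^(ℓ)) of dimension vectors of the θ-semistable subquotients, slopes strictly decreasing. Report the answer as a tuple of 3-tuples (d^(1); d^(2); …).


Interval decomposition of M: I[1,1]^2, I[1,2], I[3,3]^2.
HN type (ℓ=3): μ^(1)=7; μ^(2)=-2; μ^(3)=-5

((2, 0, 0); (1, 1, 0); (0, 0, 2))


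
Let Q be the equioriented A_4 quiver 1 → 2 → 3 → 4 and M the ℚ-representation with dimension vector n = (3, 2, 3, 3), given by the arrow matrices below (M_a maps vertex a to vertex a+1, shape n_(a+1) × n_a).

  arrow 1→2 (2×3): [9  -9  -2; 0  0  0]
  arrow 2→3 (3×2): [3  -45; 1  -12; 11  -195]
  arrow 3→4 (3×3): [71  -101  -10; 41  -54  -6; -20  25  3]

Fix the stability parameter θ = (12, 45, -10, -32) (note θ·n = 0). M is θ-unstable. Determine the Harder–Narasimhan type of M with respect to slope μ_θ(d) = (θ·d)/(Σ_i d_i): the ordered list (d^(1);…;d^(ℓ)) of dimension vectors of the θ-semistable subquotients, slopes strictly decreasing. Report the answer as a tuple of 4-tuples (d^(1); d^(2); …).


Interval decomposition of M: I[1,1]^2, I[1,4], I[2,4], I[3,4].
HN type (ℓ=4): μ^(1)=12; μ^(2)=15/4; μ^(3)=1; μ^(4)=-21

((2, 0, 0, 0); (1, 1, 1, 1); (0, 1, 1, 1); (0, 0, 1, 1))


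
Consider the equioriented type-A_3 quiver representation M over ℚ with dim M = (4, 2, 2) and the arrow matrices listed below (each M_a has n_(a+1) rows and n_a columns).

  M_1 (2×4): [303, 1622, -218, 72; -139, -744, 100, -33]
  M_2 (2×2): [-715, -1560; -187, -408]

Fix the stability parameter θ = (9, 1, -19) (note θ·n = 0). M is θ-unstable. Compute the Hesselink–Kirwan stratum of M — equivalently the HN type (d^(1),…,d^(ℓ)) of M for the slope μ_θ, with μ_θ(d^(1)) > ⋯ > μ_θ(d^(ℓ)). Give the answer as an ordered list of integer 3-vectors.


Interval decomposition of M: I[1,1]^2, I[1,2], I[1,3], I[3,3].
HN type (ℓ=4): μ^(1)=9; μ^(2)=5; μ^(3)=-3; μ^(4)=-19

((2, 0, 0); (1, 1, 0); (1, 1, 1); (0, 0, 1))


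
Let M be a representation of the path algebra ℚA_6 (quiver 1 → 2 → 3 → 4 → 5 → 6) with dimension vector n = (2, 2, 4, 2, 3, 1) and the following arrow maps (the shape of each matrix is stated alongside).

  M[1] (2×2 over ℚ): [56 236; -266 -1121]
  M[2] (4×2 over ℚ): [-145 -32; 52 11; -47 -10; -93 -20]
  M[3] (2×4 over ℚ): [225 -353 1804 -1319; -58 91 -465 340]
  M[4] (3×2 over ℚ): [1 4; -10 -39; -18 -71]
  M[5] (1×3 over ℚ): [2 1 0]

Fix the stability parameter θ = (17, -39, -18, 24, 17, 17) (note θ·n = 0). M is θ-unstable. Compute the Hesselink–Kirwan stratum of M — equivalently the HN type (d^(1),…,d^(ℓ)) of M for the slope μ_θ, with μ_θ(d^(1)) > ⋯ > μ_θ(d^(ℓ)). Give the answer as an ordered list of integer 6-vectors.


Barcode: M ≅ I[1,1], I[1,6], I[2,5], I[3,3]^2, I[5,5]. HN layers by μ_θ (6 steps, strictly decreasing):
  μ^(1)=41/2; μ^(2)=58/3; μ^(3)=17; μ^(4)=-40/3; μ^(5)=-18; μ^(6)=-39

((0, 0, 0, 1, 1, 0); (0, 0, 0, 1, 1, 1); (1, 0, 0, 0, 1, 0); (1, 1, 1, 0, 0, 0); (0, 0, 3, 0, 0, 0); (0, 1, 0, 0, 0, 0))


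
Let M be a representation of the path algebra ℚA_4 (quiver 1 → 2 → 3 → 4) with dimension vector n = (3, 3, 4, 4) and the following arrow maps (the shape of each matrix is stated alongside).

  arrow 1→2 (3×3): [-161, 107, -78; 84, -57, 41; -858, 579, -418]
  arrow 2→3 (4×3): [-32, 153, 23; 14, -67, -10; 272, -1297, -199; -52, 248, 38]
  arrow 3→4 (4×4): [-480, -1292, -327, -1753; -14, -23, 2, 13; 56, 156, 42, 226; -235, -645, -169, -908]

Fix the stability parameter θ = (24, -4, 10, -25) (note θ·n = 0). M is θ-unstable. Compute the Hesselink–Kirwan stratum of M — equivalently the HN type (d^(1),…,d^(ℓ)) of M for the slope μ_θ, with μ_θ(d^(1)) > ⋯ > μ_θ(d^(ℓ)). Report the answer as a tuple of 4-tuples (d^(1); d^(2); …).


Barcode: M ≅ I[1,2], I[1,4]^2, I[3,3], I[3,4], I[4,4]. HN layers by μ_θ (4 steps, strictly decreasing):
  μ^(1)=10; μ^(2)=5/4; μ^(3)=-15/2; μ^(4)=-25

((1, 1, 1, 0); (2, 2, 2, 2); (0, 0, 1, 1); (0, 0, 0, 1))


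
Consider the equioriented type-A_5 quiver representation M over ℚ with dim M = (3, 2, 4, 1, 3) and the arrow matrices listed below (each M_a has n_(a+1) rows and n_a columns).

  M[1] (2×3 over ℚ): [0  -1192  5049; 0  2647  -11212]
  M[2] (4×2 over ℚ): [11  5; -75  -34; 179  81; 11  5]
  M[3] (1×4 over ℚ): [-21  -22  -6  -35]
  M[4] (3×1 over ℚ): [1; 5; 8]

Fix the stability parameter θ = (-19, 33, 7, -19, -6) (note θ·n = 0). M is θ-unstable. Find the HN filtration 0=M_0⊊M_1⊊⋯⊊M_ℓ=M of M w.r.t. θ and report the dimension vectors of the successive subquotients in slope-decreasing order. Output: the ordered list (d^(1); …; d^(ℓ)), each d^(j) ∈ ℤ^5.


Interval decomposition of M: I[1,1], I[1,3], I[1,5], I[3,3]^2, I[5,5]^2.
HN type (ℓ=5): μ^(1)=20; μ^(2)=7; μ^(3)=15/4; μ^(4)=-6; μ^(5)=-19

((0, 1, 1, 0, 0); (0, 0, 2, 0, 0); (0, 1, 1, 1, 1); (0, 0, 0, 0, 2); (3, 0, 0, 0, 0))


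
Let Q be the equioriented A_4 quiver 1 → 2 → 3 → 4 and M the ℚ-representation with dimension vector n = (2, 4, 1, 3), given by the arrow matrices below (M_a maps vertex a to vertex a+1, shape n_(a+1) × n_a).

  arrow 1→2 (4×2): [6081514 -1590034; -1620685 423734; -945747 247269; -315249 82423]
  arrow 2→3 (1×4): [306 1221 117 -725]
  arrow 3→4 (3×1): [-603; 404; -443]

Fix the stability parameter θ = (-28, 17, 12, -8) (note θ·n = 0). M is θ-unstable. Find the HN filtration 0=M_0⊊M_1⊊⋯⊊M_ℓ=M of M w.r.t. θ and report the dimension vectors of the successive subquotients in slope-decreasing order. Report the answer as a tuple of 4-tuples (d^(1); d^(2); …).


Via rank(M_{q-1}∘⋯∘M_p): M ≅ I[1,2], I[1,4], I[2,2]^2, I[4,4]^2.
μ_θ-semistable layers: μ^(1)=17; μ^(2)=7; μ^(3)=-8; μ^(4)=-28

((0, 3, 0, 0); (0, 1, 1, 1); (0, 0, 0, 2); (2, 0, 0, 0))


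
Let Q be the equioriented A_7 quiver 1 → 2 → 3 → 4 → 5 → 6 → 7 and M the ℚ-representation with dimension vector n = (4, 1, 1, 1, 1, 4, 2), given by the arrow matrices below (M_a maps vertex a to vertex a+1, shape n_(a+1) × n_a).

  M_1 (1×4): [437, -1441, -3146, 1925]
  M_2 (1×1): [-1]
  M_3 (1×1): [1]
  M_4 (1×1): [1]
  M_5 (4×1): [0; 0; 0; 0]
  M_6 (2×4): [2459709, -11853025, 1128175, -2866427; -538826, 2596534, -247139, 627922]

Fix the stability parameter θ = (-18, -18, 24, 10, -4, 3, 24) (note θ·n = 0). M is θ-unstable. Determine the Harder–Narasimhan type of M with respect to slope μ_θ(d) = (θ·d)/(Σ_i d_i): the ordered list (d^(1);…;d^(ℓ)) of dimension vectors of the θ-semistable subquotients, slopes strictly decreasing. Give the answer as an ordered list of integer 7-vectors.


Interval decomposition of M: I[1,1]^3, I[1,5], I[6,6]^2, I[6,7]^2.
HN type (ℓ=4): μ^(1)=24; μ^(2)=10; μ^(3)=3; μ^(4)=-18

((0, 0, 0, 0, 0, 0, 2); (0, 0, 1, 1, 1, 0, 0); (0, 0, 0, 0, 0, 4, 0); (4, 1, 0, 0, 0, 0, 0))


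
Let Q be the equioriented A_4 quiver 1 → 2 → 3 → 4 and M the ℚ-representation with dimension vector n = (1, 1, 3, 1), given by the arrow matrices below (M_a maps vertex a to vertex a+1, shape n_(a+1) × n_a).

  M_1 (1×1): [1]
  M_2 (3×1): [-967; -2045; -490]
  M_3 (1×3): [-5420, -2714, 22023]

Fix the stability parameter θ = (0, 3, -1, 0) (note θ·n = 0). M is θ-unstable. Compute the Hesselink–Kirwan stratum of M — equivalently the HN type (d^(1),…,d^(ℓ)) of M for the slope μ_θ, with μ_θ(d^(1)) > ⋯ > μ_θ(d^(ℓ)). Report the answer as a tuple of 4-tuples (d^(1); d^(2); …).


Barcode: M ≅ I[1,3], I[3,3], I[3,4]. HN layers by μ_θ (3 steps, strictly decreasing):
  μ^(1)=1; μ^(2)=0; μ^(3)=-1

((0, 1, 1, 0); (1, 0, 0, 1); (0, 0, 2, 0))


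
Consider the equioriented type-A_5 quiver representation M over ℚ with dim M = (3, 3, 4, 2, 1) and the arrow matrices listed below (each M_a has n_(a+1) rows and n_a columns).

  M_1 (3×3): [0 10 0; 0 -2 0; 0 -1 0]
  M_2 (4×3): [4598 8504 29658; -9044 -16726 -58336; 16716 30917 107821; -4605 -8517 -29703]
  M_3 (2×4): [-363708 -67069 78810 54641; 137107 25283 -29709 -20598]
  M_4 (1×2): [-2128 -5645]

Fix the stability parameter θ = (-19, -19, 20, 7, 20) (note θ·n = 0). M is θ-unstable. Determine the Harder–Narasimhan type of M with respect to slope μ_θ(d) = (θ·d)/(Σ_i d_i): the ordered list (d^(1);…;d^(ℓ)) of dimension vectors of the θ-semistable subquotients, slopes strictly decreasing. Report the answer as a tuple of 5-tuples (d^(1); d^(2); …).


Barcode: M ≅ I[1,1]^2, I[1,5], I[2,3], I[2,4], I[3,3]. HN layers by μ_θ (3 steps, strictly decreasing):
  μ^(1)=20; μ^(2)=27/2; μ^(3)=-19

((0, 0, 2, 0, 1); (0, 0, 2, 2, 0); (3, 3, 0, 0, 0))


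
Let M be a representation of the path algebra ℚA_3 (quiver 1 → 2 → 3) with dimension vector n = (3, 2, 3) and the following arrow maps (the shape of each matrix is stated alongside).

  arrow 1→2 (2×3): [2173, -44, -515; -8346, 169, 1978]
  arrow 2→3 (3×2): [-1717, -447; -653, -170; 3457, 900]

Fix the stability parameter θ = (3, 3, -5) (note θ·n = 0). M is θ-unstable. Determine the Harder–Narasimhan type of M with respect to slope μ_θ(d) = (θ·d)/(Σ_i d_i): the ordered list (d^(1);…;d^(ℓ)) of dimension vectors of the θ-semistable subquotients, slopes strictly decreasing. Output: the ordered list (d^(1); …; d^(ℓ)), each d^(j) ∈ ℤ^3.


Interval decomposition of M: I[1,1], I[1,3]^2, I[3,3].
HN type (ℓ=3): μ^(1)=3; μ^(2)=1/3; μ^(3)=-5

((1, 0, 0); (2, 2, 2); (0, 0, 1))


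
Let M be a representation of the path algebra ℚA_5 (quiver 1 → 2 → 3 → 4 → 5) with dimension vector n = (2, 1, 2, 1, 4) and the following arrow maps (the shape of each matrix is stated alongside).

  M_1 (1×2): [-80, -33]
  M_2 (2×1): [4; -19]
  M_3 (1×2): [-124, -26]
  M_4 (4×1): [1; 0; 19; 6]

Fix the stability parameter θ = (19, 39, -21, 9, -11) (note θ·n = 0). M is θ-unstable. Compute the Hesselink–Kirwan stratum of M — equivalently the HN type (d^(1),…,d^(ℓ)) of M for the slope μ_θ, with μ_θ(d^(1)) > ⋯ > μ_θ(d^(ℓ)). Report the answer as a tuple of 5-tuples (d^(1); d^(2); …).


Barcode: M ≅ I[1,1], I[1,5], I[3,3], I[5,5]^3. HN layers by μ_θ (4 steps, strictly decreasing):
  μ^(1)=19; μ^(2)=7; μ^(3)=-11; μ^(4)=-21

((1, 0, 0, 0, 0); (1, 1, 1, 1, 1); (0, 0, 0, 0, 3); (0, 0, 1, 0, 0))


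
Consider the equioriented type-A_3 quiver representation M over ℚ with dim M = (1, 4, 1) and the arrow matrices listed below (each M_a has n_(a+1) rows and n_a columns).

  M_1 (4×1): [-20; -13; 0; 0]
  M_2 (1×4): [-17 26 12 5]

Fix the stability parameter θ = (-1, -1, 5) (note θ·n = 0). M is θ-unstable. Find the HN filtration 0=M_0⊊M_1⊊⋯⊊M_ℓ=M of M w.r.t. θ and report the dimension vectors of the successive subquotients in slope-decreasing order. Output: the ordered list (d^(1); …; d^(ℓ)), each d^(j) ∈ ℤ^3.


Barcode: M ≅ I[1,3], I[2,2]^3. HN layers by μ_θ (2 steps, strictly decreasing):
  μ^(1)=5; μ^(2)=-1

((0, 0, 1); (1, 4, 0))


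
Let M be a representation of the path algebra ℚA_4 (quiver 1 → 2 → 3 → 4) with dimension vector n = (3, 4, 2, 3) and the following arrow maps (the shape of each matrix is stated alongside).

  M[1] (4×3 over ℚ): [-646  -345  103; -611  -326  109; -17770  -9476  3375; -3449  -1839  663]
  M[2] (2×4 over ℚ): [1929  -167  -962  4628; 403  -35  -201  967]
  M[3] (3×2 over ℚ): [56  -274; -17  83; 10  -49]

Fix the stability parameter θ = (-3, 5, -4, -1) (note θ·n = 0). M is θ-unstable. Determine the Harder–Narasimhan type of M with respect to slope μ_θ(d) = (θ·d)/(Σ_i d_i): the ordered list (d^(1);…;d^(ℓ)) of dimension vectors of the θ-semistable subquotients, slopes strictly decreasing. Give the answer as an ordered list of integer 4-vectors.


Via rank(M_{q-1}∘⋯∘M_p): M ≅ I[1,2], I[1,4]^2, I[2,2], I[4,4].
μ_θ-semistable layers: μ^(1)=5; μ^(2)=0; μ^(3)=-1; μ^(4)=-3

((0, 2, 0, 0); (0, 2, 2, 2); (0, 0, 0, 1); (3, 0, 0, 0))


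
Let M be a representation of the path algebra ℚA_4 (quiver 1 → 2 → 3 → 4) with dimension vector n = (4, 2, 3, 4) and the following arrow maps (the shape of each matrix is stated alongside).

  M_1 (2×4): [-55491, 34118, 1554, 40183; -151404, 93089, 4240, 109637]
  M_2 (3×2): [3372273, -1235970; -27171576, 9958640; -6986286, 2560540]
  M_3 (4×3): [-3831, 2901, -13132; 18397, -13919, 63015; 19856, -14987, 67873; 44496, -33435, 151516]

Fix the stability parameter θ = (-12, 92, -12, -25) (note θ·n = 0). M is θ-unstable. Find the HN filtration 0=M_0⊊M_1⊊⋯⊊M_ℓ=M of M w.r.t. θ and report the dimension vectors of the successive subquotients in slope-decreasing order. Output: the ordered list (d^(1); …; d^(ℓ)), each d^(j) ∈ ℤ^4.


Interval decomposition of M: I[1,1]^2, I[1,2], I[1,4], I[3,4]^2, I[4,4].
HN type (ℓ=5): μ^(1)=92; μ^(2)=55/3; μ^(3)=-12; μ^(4)=-37/2; μ^(5)=-25

((0, 1, 0, 0); (0, 1, 1, 1); (4, 0, 0, 0); (0, 0, 2, 2); (0, 0, 0, 1))


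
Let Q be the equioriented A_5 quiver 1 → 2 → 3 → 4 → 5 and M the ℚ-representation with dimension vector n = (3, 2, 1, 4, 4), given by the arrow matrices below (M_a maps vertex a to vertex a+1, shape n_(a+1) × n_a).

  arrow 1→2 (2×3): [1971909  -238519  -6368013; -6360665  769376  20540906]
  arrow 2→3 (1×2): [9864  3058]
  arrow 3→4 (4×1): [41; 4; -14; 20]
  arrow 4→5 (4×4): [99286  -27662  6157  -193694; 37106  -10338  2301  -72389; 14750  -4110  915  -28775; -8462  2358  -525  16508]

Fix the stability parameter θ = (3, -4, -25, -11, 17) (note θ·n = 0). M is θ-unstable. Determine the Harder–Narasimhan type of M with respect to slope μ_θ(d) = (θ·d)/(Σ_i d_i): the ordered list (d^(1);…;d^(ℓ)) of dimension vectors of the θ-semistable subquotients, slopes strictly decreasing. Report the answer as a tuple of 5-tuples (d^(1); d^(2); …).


Barcode: M ≅ I[1,1], I[1,2], I[1,4], I[4,4], I[4,5]^2, I[5,5]^2. HN layers by μ_θ (5 steps, strictly decreasing):
  μ^(1)=17; μ^(2)=3; μ^(3)=-1/2; μ^(4)=-37/4; μ^(5)=-11

((0, 0, 0, 0, 4); (1, 0, 0, 0, 0); (1, 1, 0, 0, 0); (1, 1, 1, 1, 0); (0, 0, 0, 3, 0))


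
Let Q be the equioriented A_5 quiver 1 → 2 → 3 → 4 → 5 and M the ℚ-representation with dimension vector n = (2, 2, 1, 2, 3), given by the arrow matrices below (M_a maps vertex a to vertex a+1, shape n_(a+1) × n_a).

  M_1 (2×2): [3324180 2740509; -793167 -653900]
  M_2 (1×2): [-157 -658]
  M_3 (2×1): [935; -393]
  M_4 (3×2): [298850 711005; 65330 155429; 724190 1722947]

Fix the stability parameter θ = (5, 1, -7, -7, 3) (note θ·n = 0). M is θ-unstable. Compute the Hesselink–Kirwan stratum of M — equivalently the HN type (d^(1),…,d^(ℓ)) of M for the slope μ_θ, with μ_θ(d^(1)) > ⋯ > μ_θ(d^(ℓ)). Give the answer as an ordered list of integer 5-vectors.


Barcode: M ≅ I[1,2], I[1,5], I[4,4], I[5,5]^2. HN layers by μ_θ (3 steps, strictly decreasing):
  μ^(1)=3; μ^(2)=-2; μ^(3)=-7

((1, 1, 0, 0, 3); (1, 1, 1, 1, 0); (0, 0, 0, 1, 0))


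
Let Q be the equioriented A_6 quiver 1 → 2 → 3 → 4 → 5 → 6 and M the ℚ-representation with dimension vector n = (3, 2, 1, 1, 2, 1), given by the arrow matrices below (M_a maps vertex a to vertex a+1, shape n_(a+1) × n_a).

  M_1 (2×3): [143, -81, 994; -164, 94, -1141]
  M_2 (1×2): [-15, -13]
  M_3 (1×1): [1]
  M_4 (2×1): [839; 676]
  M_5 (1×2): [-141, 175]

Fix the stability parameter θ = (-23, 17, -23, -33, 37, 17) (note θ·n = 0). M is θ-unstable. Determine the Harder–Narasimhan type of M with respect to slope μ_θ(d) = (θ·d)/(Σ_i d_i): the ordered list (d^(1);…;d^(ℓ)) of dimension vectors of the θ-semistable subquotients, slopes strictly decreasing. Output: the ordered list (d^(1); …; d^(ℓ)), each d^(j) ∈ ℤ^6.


Barcode: M ≅ I[1,1], I[1,2], I[1,6], I[5,5]. HN layers by μ_θ (5 steps, strictly decreasing):
  μ^(1)=37; μ^(2)=27; μ^(3)=17; μ^(4)=-13; μ^(5)=-23

((0, 0, 0, 0, 1, 0); (0, 0, 0, 0, 1, 1); (0, 1, 0, 0, 0, 0); (0, 1, 1, 1, 0, 0); (3, 0, 0, 0, 0, 0))


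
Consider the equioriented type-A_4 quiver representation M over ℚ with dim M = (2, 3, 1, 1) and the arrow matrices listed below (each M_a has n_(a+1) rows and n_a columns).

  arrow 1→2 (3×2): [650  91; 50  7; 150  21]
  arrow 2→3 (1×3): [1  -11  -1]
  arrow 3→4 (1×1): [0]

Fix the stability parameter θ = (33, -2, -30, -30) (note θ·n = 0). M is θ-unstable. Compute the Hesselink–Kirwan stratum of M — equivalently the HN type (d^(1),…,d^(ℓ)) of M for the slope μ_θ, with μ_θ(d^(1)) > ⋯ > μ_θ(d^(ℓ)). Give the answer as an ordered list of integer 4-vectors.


Via rank(M_{q-1}∘⋯∘M_p): M ≅ I[1,1], I[1,3], I[2,2]^2, I[4,4].
μ_θ-semistable layers: μ^(1)=33; μ^(2)=1/3; μ^(3)=-2; μ^(4)=-30

((1, 0, 0, 0); (1, 1, 1, 0); (0, 2, 0, 0); (0, 0, 0, 1))


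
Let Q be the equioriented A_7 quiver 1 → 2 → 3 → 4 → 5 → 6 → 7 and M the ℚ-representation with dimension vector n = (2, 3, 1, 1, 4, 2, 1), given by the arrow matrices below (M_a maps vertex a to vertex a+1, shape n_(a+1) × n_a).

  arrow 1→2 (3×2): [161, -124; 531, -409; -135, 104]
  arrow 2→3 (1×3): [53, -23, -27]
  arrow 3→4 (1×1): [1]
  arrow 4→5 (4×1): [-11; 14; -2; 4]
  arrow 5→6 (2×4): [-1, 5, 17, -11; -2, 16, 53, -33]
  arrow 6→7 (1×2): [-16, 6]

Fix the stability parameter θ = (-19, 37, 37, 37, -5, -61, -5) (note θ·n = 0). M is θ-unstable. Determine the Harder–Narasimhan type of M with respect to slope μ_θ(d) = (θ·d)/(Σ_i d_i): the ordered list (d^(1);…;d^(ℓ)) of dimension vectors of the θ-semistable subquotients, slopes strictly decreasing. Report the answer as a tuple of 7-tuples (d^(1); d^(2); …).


Interval decomposition of M: I[1,2], I[1,6], I[2,2], I[5,5]^2, I[5,7].
HN type (ℓ=5): μ^(1)=37; μ^(2)=9; μ^(3)=-5; μ^(4)=-19; μ^(5)=-33

((0, 2, 0, 0, 0, 0, 0); (0, 1, 1, 1, 1, 1, 0); (0, 0, 0, 0, 2, 0, 1); (2, 0, 0, 0, 0, 0, 0); (0, 0, 0, 0, 1, 1, 0))


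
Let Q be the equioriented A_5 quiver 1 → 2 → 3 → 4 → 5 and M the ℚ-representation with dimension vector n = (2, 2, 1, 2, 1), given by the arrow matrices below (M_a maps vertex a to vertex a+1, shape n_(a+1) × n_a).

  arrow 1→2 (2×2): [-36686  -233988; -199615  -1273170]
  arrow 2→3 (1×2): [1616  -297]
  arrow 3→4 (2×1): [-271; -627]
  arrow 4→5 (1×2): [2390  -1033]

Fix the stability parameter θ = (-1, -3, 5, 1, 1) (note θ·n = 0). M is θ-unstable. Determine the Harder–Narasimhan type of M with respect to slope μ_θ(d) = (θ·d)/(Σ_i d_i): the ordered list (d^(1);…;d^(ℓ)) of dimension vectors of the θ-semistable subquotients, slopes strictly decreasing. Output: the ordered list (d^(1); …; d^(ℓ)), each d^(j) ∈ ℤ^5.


Via rank(M_{q-1}∘⋯∘M_p): M ≅ I[1,1], I[1,5], I[2,2], I[4,4].
μ_θ-semistable layers: μ^(1)=7/3; μ^(2)=1; μ^(3)=-1; μ^(4)=-2; μ^(5)=-3

((0, 0, 1, 1, 1); (0, 0, 0, 1, 0); (1, 0, 0, 0, 0); (1, 1, 0, 0, 0); (0, 1, 0, 0, 0))


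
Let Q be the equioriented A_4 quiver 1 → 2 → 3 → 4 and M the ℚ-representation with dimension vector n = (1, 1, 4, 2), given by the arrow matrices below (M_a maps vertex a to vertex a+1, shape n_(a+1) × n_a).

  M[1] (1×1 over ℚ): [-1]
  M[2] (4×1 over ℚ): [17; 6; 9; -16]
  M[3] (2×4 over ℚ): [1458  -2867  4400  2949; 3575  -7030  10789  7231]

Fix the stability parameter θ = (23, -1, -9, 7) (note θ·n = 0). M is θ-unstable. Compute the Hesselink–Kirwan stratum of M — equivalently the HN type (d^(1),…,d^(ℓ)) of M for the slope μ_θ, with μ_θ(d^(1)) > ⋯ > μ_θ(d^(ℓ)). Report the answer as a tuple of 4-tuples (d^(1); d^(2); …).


Interval decomposition of M: I[1,3], I[3,3], I[3,4]^2.
HN type (ℓ=3): μ^(1)=7; μ^(2)=13/3; μ^(3)=-9

((0, 0, 0, 2); (1, 1, 1, 0); (0, 0, 3, 0))


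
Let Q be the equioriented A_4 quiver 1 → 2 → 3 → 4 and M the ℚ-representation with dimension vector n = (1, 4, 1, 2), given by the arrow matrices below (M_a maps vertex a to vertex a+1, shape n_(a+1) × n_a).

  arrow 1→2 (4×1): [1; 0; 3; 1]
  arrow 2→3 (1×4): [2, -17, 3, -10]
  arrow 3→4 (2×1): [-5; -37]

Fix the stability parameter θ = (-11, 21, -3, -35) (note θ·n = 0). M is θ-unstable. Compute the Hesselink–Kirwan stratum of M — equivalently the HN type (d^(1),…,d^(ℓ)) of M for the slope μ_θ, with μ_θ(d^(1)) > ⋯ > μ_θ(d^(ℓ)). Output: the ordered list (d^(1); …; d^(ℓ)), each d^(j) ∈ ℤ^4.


Barcode: M ≅ I[1,4], I[2,2]^3, I[4,4]. HN layers by μ_θ (4 steps, strictly decreasing):
  μ^(1)=21; μ^(2)=-17/3; μ^(3)=-11; μ^(4)=-35

((0, 3, 0, 0); (0, 1, 1, 1); (1, 0, 0, 0); (0, 0, 0, 1))


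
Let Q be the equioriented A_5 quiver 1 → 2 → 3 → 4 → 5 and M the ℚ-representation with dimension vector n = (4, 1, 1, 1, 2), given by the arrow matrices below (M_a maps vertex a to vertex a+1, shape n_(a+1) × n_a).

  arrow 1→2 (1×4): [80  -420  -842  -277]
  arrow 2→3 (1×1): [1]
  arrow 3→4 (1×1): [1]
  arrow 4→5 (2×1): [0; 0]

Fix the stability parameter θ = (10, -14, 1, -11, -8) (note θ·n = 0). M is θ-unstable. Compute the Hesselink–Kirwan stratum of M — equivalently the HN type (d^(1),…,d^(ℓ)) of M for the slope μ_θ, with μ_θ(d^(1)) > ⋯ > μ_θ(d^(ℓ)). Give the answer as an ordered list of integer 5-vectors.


Interval decomposition of M: I[1,1]^3, I[1,4], I[5,5]^2.
HN type (ℓ=3): μ^(1)=10; μ^(2)=-7/2; μ^(3)=-8

((3, 0, 0, 0, 0); (1, 1, 1, 1, 0); (0, 0, 0, 0, 2))


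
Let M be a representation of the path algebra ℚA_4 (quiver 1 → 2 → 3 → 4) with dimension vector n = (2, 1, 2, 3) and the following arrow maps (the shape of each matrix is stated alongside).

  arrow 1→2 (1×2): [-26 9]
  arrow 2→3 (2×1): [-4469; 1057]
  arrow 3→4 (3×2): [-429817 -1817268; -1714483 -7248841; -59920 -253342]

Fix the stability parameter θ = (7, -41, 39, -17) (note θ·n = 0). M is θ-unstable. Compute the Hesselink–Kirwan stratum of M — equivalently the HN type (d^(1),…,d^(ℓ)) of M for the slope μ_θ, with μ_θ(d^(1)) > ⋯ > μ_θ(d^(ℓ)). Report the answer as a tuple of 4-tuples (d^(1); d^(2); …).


Interval decomposition of M: I[1,1], I[1,4], I[3,4], I[4,4].
HN type (ℓ=3): μ^(1)=11; μ^(2)=7; μ^(3)=-17

((0, 0, 2, 2); (1, 0, 0, 0); (1, 1, 0, 1))


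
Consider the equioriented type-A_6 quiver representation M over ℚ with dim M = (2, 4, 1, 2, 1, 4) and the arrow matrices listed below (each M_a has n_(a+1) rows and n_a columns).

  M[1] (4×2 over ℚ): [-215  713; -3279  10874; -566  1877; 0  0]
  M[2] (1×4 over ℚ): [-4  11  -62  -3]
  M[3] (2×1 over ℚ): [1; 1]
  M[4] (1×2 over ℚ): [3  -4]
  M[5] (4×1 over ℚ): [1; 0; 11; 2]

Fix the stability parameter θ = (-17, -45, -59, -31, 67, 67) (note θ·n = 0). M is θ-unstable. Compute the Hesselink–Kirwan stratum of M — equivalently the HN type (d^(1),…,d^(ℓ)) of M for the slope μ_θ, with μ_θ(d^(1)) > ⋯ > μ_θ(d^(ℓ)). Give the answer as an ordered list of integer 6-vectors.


Interval decomposition of M: I[1,2], I[1,6], I[2,2]^2, I[4,4], I[6,6]^3.
HN type (ℓ=4): μ^(1)=67; μ^(2)=-31; μ^(3)=-121/3; μ^(4)=-45

((0, 0, 0, 0, 1, 4); (1, 1, 0, 2, 0, 0); (1, 1, 1, 0, 0, 0); (0, 2, 0, 0, 0, 0))


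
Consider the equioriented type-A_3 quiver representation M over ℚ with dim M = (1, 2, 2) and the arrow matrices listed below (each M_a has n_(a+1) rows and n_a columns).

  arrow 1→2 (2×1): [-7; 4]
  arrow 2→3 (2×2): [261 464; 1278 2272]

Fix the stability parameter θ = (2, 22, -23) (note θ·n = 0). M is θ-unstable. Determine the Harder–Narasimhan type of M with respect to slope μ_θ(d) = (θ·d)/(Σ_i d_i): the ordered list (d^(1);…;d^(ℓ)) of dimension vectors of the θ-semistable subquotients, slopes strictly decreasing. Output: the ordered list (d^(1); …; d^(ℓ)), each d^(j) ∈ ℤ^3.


Interval decomposition of M: I[1,3], I[2,2], I[3,3].
HN type (ℓ=3): μ^(1)=22; μ^(2)=1/3; μ^(3)=-23

((0, 1, 0); (1, 1, 1); (0, 0, 1))


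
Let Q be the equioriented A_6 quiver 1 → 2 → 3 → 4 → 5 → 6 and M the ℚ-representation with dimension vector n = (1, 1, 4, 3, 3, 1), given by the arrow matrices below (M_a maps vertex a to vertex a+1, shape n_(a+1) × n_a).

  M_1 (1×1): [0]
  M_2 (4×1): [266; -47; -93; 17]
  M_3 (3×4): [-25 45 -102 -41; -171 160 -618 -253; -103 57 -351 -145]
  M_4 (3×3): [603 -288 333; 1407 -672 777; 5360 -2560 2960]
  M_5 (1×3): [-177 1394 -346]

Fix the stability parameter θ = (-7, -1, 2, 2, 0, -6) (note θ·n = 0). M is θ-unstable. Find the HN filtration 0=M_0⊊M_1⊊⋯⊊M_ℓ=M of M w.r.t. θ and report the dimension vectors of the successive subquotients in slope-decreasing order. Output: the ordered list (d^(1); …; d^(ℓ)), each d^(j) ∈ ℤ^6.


Via rank(M_{q-1}∘⋯∘M_p): M ≅ I[1,1], I[2,6], I[3,3], I[3,4]^2, I[5,5]^2.
μ_θ-semistable layers: μ^(1)=2; μ^(2)=0; μ^(3)=-1/2; μ^(4)=-1; μ^(5)=-7

((0, 0, 3, 2, 0, 0); (0, 0, 0, 0, 2, 0); (0, 0, 1, 1, 1, 1); (0, 1, 0, 0, 0, 0); (1, 0, 0, 0, 0, 0))


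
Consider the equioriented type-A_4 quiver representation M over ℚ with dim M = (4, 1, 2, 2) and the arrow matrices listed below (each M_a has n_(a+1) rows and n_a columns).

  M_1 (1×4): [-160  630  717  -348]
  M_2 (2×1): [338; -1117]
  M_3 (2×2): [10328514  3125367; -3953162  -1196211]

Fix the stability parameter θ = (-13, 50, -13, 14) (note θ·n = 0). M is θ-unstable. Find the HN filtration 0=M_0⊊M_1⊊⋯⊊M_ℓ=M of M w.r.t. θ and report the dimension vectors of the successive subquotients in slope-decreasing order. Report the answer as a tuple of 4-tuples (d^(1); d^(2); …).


Interval decomposition of M: I[1,1]^3, I[1,4], I[3,3], I[4,4].
HN type (ℓ=3): μ^(1)=17; μ^(2)=14; μ^(3)=-13

((0, 1, 1, 1); (0, 0, 0, 1); (4, 0, 1, 0))


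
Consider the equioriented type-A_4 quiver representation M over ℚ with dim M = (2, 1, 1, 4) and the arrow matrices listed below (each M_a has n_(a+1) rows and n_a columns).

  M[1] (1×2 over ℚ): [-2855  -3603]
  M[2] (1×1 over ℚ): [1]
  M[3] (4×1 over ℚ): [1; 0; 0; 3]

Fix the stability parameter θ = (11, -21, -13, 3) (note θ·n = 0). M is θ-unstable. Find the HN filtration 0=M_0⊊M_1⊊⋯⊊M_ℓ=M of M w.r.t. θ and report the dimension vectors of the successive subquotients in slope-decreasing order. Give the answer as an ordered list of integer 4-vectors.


Barcode: M ≅ I[1,1], I[1,4], I[4,4]^3. HN layers by μ_θ (3 steps, strictly decreasing):
  μ^(1)=11; μ^(2)=3; μ^(3)=-23/3

((1, 0, 0, 0); (0, 0, 0, 4); (1, 1, 1, 0))


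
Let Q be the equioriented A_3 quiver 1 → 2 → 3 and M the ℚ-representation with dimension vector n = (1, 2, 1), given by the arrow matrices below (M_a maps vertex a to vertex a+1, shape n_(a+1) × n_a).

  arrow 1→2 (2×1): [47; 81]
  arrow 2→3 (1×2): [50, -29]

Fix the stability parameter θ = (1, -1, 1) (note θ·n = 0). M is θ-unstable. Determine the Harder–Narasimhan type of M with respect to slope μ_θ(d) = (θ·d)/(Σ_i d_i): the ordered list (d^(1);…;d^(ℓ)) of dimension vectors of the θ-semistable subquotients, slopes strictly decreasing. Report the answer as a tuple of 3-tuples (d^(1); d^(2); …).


Barcode: M ≅ I[1,3], I[2,2]. HN layers by μ_θ (3 steps, strictly decreasing):
  μ^(1)=1; μ^(2)=0; μ^(3)=-1

((0, 0, 1); (1, 1, 0); (0, 1, 0))


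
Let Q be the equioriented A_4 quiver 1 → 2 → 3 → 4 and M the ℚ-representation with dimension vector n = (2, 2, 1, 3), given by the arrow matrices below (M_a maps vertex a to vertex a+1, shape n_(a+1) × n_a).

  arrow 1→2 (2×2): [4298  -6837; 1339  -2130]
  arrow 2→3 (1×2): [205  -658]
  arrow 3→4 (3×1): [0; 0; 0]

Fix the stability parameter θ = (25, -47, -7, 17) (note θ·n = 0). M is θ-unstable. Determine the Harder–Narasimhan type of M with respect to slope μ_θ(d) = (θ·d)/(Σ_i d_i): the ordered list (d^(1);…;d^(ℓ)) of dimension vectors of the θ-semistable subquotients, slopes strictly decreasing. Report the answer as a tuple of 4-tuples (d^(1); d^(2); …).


Via rank(M_{q-1}∘⋯∘M_p): M ≅ I[1,2], I[1,3], I[4,4]^3.
μ_θ-semistable layers: μ^(1)=17; μ^(2)=-7; μ^(3)=-11

((0, 0, 0, 3); (0, 0, 1, 0); (2, 2, 0, 0))


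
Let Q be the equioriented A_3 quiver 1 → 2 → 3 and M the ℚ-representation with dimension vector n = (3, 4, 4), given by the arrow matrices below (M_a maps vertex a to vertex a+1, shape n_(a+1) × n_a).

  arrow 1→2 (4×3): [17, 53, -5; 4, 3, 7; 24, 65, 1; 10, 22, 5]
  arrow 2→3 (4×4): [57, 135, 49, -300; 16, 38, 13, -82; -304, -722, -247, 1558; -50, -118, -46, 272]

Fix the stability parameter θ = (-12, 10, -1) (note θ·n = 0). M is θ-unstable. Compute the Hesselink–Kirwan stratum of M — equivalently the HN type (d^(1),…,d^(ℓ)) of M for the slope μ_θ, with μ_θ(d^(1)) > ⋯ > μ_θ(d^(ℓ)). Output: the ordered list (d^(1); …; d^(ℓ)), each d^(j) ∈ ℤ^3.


Barcode: M ≅ I[1,2], I[1,3]^2, I[2,2], I[3,3]^2. HN layers by μ_θ (4 steps, strictly decreasing):
  μ^(1)=10; μ^(2)=9/2; μ^(3)=-1; μ^(4)=-12

((0, 2, 0); (0, 2, 2); (0, 0, 2); (3, 0, 0))
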